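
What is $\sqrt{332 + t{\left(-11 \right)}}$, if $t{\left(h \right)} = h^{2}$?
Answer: $\sqrt{453} \approx 21.284$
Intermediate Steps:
$\sqrt{332 + t{\left(-11 \right)}} = \sqrt{332 + \left(-11\right)^{2}} = \sqrt{332 + 121} = \sqrt{453}$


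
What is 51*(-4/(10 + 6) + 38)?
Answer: 7701/4 ≈ 1925.3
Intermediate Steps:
51*(-4/(10 + 6) + 38) = 51*(-4/16 + 38) = 51*((1/16)*(-4) + 38) = 51*(-1/4 + 38) = 51*(151/4) = 7701/4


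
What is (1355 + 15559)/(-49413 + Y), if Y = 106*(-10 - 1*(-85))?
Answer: -5638/13821 ≈ -0.40793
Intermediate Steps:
Y = 7950 (Y = 106*(-10 + 85) = 106*75 = 7950)
(1355 + 15559)/(-49413 + Y) = (1355 + 15559)/(-49413 + 7950) = 16914/(-41463) = 16914*(-1/41463) = -5638/13821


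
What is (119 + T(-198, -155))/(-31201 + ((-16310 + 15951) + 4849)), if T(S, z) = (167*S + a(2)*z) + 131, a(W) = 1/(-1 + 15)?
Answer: 459579/373954 ≈ 1.2290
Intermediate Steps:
a(W) = 1/14
T(S, z) = 131 + 167*S + z/14 (T(S, z) = (167*S + z/14) + 131 = 131 + 167*S + z/14)
(119 + T(-198, -155))/(-31201 + ((-16310 + 15951) + 4849)) = (119 + (131 + 167*(-198) + (1/14)*(-155)))/(-31201 + ((-16310 + 15951) + 4849)) = (119 + (131 - 33066 - 155/14))/(-31201 + (-359 + 4849)) = (119 - 461245/14)/(-31201 + 4490) = -459579/14/(-26711) = -459579/14*(-1/26711) = 459579/373954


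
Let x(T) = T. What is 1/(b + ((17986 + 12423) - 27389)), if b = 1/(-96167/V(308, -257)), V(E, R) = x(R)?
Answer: 96167/290424597 ≈ 0.00033113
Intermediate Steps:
V(E, R) = R
b = 257/96167 (b = 1/(-96167/(-257)) = 1/(-96167*(-1/257)) = 1/(96167/257) = 257/96167 ≈ 0.0026724)
1/(b + ((17986 + 12423) - 27389)) = 1/(257/96167 + ((17986 + 12423) - 27389)) = 1/(257/96167 + (30409 - 27389)) = 1/(257/96167 + 3020) = 1/(290424597/96167) = 96167/290424597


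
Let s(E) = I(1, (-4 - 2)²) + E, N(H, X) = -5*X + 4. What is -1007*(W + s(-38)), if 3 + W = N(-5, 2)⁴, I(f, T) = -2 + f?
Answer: -1262778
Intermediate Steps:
N(H, X) = 4 - 5*X
s(E) = -1 + E (s(E) = (-2 + 1) + E = -1 + E)
W = 1293 (W = -3 + (4 - 5*2)⁴ = -3 + (4 - 10)⁴ = -3 + (-6)⁴ = -3 + 1296 = 1293)
-1007*(W + s(-38)) = -1007*(1293 + (-1 - 38)) = -1007*(1293 - 39) = -1007*1254 = -1262778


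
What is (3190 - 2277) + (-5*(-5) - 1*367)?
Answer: 571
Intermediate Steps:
(3190 - 2277) + (-5*(-5) - 1*367) = 913 + (25 - 367) = 913 - 342 = 571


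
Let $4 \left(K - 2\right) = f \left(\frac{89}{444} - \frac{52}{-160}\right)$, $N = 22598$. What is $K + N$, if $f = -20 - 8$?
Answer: $\frac{100327669}{4440} \approx 22596.0$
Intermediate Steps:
$f = -28$ ($f = -20 - 8 = -28$)
$K = - \frac{7451}{4440}$ ($K = 2 + \frac{\left(-28\right) \left(\frac{89}{444} - \frac{52}{-160}\right)}{4} = 2 + \frac{\left(-28\right) \left(89 \cdot \frac{1}{444} - - \frac{13}{40}\right)}{4} = 2 + \frac{\left(-28\right) \left(\frac{89}{444} + \frac{13}{40}\right)}{4} = 2 + \frac{\left(-28\right) \frac{2333}{4440}}{4} = 2 + \frac{1}{4} \left(- \frac{16331}{1110}\right) = 2 - \frac{16331}{4440} = - \frac{7451}{4440} \approx -1.6782$)
$K + N = - \frac{7451}{4440} + 22598 = \frac{100327669}{4440}$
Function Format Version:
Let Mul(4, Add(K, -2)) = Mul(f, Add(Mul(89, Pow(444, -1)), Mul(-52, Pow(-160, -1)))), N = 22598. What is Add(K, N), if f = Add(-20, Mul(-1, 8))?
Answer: Rational(100327669, 4440) ≈ 22596.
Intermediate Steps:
f = -28 (f = Add(-20, -8) = -28)
K = Rational(-7451, 4440) (K = Add(2, Mul(Rational(1, 4), Mul(-28, Add(Mul(89, Pow(444, -1)), Mul(-52, Pow(-160, -1)))))) = Add(2, Mul(Rational(1, 4), Mul(-28, Add(Mul(89, Rational(1, 444)), Mul(-52, Rational(-1, 160)))))) = Add(2, Mul(Rational(1, 4), Mul(-28, Add(Rational(89, 444), Rational(13, 40))))) = Add(2, Mul(Rational(1, 4), Mul(-28, Rational(2333, 4440)))) = Add(2, Mul(Rational(1, 4), Rational(-16331, 1110))) = Add(2, Rational(-16331, 4440)) = Rational(-7451, 4440) ≈ -1.6782)
Add(K, N) = Add(Rational(-7451, 4440), 22598) = Rational(100327669, 4440)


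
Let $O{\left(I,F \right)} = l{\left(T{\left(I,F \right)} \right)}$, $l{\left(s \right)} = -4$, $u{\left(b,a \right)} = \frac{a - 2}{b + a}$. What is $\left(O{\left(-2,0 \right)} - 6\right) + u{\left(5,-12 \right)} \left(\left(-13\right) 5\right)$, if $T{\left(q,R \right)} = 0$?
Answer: $-140$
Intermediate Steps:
$u{\left(b,a \right)} = \frac{-2 + a}{a + b}$
$O{\left(I,F \right)} = -4$
$\left(O{\left(-2,0 \right)} - 6\right) + u{\left(5,-12 \right)} \left(\left(-13\right) 5\right) = \left(-4 - 6\right) + \frac{-2 - 12}{-12 + 5} \left(\left(-13\right) 5\right) = \left(-4 - 6\right) + \frac{1}{-7} \left(-14\right) \left(-65\right) = -10 + \left(- \frac{1}{7}\right) \left(-14\right) \left(-65\right) = -10 + 2 \left(-65\right) = -10 - 130 = -140$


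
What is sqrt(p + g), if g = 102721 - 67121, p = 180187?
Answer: sqrt(215787) ≈ 464.53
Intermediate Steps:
g = 35600
sqrt(p + g) = sqrt(180187 + 35600) = sqrt(215787)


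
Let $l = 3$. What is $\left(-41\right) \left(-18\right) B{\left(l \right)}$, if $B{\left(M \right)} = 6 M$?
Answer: $13284$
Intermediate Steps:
$\left(-41\right) \left(-18\right) B{\left(l \right)} = \left(-41\right) \left(-18\right) 6 \cdot 3 = 738 \cdot 18 = 13284$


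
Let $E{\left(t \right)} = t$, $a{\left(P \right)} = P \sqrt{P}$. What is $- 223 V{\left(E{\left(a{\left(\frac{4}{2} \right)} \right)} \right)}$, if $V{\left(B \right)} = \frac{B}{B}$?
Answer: $-223$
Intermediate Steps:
$a{\left(P \right)} = P^{\frac{3}{2}}$
$V{\left(B \right)} = 1$
$- 223 V{\left(E{\left(a{\left(\frac{4}{2} \right)} \right)} \right)} = \left(-223\right) 1 = -223$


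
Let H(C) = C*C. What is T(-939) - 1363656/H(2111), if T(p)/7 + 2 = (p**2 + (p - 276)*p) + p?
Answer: 63064315997599/4456321 ≈ 1.4152e+7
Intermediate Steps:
H(C) = C**2
T(p) = -14 + 7*p + 7*p**2 + 7*p*(-276 + p) (T(p) = -14 + 7*((p**2 + (p - 276)*p) + p) = -14 + 7*((p**2 + (-276 + p)*p) + p) = -14 + 7*((p**2 + p*(-276 + p)) + p) = -14 + 7*(p + p**2 + p*(-276 + p)) = -14 + (7*p + 7*p**2 + 7*p*(-276 + p)) = -14 + 7*p + 7*p**2 + 7*p*(-276 + p))
T(-939) - 1363656/H(2111) = (-14 - 1925*(-939) + 14*(-939)**2) - 1363656/(2111**2) = (-14 + 1807575 + 14*881721) - 1363656/4456321 = (-14 + 1807575 + 12344094) - 1363656/4456321 = 14151655 - 1*1363656/4456321 = 14151655 - 1363656/4456321 = 63064315997599/4456321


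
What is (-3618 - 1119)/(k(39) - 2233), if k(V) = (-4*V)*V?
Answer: 4737/8317 ≈ 0.56956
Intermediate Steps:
k(V) = -4*V²
(-3618 - 1119)/(k(39) - 2233) = (-3618 - 1119)/(-4*39² - 2233) = -4737/(-4*1521 - 2233) = -4737/(-6084 - 2233) = -4737/(-8317) = -4737*(-1/8317) = 4737/8317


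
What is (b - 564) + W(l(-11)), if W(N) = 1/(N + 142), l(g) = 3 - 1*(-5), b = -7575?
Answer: -1220849/150 ≈ -8139.0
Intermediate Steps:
l(g) = 8 (l(g) = 3 + 5 = 8)
W(N) = 1/(142 + N)
(b - 564) + W(l(-11)) = (-7575 - 564) + 1/(142 + 8) = -8139 + 1/150 = -1220849/150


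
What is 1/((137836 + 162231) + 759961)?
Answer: 1/1060028 ≈ 9.4337e-7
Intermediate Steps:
1/((137836 + 162231) + 759961) = 1/(300067 + 759961) = 1/1060028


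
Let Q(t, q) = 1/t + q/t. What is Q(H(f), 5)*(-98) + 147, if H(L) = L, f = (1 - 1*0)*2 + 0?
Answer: -147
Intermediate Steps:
f = 2 (f = (1 + 0)*2 + 0 = 1*2 + 0 = 2 + 0 = 2)
Q(t, q) = 1/t + q/t
Q(H(f), 5)*(-98) + 147 = ((1 + 5)/2)*(-98) + 147 = ((1/2)*6)*(-98) + 147 = 3*(-98) + 147 = -294 + 147 = -147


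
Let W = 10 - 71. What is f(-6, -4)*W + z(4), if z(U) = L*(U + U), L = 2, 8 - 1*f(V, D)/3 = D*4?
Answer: -4376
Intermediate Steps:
f(V, D) = 24 - 12*D (f(V, D) = 24 - 3*D*4 = 24 - 12*D)
W = -61
z(U) = 4*U (z(U) = 2*(U + U) = 2*(2*U) = 4*U)
f(-6, -4)*W + z(4) = (24 - 12*(-4))*(-61) + 4*4 = (24 + 48)*(-61) + 16 = 72*(-61) + 16 = -4392 + 16 = -4376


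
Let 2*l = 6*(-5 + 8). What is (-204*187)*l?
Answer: -343332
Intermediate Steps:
l = 9 (l = (6*(-5 + 8))/2 = (6*3)/2 = (½)*18 = 9)
(-204*187)*l = -204*187*9 = -38148*9 = -343332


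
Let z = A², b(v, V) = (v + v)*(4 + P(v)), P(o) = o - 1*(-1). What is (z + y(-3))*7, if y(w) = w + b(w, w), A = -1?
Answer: -98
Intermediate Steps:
P(o) = 1 + o (P(o) = o + 1 = 1 + o)
b(v, V) = 2*v*(5 + v) (b(v, V) = (v + v)*(4 + (1 + v)) = (2*v)*(5 + v) = 2*v*(5 + v))
y(w) = w + 2*w*(5 + w)
z = 1 (z = (-1)² = 1)
(z + y(-3))*7 = (1 - 3*(11 + 2*(-3)))*7 = (1 - 3*(11 - 6))*7 = (1 - 3*5)*7 = (1 - 15)*7 = -14*7 = -98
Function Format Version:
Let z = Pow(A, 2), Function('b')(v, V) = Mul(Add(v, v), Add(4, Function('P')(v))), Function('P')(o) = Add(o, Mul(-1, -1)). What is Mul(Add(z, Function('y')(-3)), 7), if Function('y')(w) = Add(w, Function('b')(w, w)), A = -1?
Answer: -98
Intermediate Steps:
Function('P')(o) = Add(1, o) (Function('P')(o) = Add(o, 1) = Add(1, o))
Function('b')(v, V) = Mul(2, v, Add(5, v)) (Function('b')(v, V) = Mul(Add(v, v), Add(4, Add(1, v))) = Mul(Mul(2, v), Add(5, v)) = Mul(2, v, Add(5, v)))
Function('y')(w) = Add(w, Mul(2, w, Add(5, w)))
z = 1 (z = Pow(-1, 2) = 1)
Mul(Add(z, Function('y')(-3)), 7) = Mul(Add(1, Mul(-3, Add(11, Mul(2, -3)))), 7) = Mul(Add(1, Mul(-3, Add(11, -6))), 7) = Mul(Add(1, Mul(-3, 5)), 7) = Mul(Add(1, -15), 7) = Mul(-14, 7) = -98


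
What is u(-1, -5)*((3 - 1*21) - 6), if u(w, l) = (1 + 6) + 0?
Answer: -168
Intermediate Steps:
u(w, l) = 7 (u(w, l) = 7 + 0 = 7)
u(-1, -5)*((3 - 1*21) - 6) = 7*((3 - 1*21) - 6) = 7*((3 - 21) - 6) = 7*(-18 - 6) = 7*(-24) = -168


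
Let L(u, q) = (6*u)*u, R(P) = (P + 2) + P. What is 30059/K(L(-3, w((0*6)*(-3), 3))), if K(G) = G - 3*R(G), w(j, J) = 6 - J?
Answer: -30059/276 ≈ -108.91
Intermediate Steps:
R(P) = 2 + 2*P (R(P) = (2 + P) + P = 2 + 2*P)
L(u, q) = 6*u²
K(G) = -6 - 5*G (K(G) = G - 3*(2 + 2*G) = G + (-6 - 6*G) = -6 - 5*G)
30059/K(L(-3, w((0*6)*(-3), 3))) = 30059/(-6 - 30*(-3)²) = 30059/(-6 - 30*9) = 30059/(-6 - 5*54) = 30059/(-6 - 270) = 30059/(-276) = 30059*(-1/276) = -30059/276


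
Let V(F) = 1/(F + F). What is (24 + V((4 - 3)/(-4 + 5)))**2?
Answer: 2401/4 ≈ 600.25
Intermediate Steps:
V(F) = 1/(2*F)
(24 + V((4 - 3)/(-4 + 5)))**2 = (24 + 1/(2*(((4 - 3)/(-4 + 5)))))**2 = (24 + 1/(2*((1/1))))**2 = (24 + 1/(2*((1*1))))**2 = (24 + (1/2)/1)**2 = (24 + (1/2)*1)**2 = (24 + 1/2)**2 = (49/2)**2 = 2401/4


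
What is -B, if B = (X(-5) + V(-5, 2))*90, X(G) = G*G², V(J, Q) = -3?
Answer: 11520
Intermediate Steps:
X(G) = G³
B = -11520 (B = ((-5)³ - 3)*90 = (-125 - 3)*90 = -128*90 = -11520)
-B = -1*(-11520) = 11520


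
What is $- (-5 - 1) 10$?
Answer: $60$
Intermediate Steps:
$- (-5 - 1) 10 = \left(-1\right) \left(-6\right) 10 = 6 \cdot 10 = 60$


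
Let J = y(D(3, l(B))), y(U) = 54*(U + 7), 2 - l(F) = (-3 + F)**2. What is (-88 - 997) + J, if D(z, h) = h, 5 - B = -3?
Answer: -1949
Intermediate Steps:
B = 8 (B = 5 - 1*(-3) = 5 + 3 = 8)
l(F) = 2 - (-3 + F)**2
y(U) = 378 + 54*U (y(U) = 54*(7 + U) = 378 + 54*U)
J = -864 (J = 378 + 54*(2 - (-3 + 8)**2) = 378 + 54*(2 - 1*5**2) = 378 + 54*(2 - 1*25) = 378 + 54*(2 - 25) = 378 + 54*(-23) = 378 - 1242 = -864)
(-88 - 997) + J = (-88 - 997) - 864 = -1085 - 864 = -1949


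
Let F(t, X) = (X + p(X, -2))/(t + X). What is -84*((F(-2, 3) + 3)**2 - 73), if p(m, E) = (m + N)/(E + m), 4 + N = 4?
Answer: -672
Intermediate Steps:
N = 0 (N = -4 + 4 = 0)
p(m, E) = m/(E + m) (p(m, E) = (m + 0)/(E + m) = m/(E + m))
F(t, X) = (X + X/(-2 + X))/(X + t) (F(t, X) = (X + X/(-2 + X))/(t + X) = (X + X/(-2 + X))/(X + t))
-84*((F(-2, 3) + 3)**2 - 73) = -84*((3*(-1 + 3)/((-2 + 3)*(3 - 2)) + 3)**2 - 73) = -84*((3*2/(1*1) + 3)**2 - 73) = -84*((3*1*1*2 + 3)**2 - 73) = -84*((6 + 3)**2 - 73) = -84*(9**2 - 73) = -84*(81 - 73) = -84*8 = -672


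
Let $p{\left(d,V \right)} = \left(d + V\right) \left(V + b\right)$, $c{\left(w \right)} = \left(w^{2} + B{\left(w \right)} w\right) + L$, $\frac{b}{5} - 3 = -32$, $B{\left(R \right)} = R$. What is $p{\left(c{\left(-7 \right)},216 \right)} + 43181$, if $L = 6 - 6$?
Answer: $65475$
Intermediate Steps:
$L = 0$ ($L = 6 - 6 = 0$)
$b = -145$ ($b = 15 + 5 \left(-32\right) = 15 - 160 = -145$)
$c{\left(w \right)} = 2 w^{2}$ ($c{\left(w \right)} = \left(w^{2} + w w\right) + 0 = \left(w^{2} + w^{2}\right) + 0 = 2 w^{2} + 0 = 2 w^{2}$)
$p{\left(d,V \right)} = \left(-145 + V\right) \left(V + d\right)$ ($p{\left(d,V \right)} = \left(d + V\right) \left(V - 145\right) = \left(V + d\right) \left(-145 + V\right) = \left(-145 + V\right) \left(V + d\right)$)
$p{\left(c{\left(-7 \right)},216 \right)} + 43181 = \left(216^{2} - 31320 - 145 \cdot 2 \left(-7\right)^{2} + 216 \cdot 2 \left(-7\right)^{2}\right) + 43181 = \left(46656 - 31320 - 145 \cdot 2 \cdot 49 + 216 \cdot 2 \cdot 49\right) + 43181 = \left(46656 - 31320 - 14210 + 216 \cdot 98\right) + 43181 = \left(46656 - 31320 - 14210 + 21168\right) + 43181 = 22294 + 43181 = 65475$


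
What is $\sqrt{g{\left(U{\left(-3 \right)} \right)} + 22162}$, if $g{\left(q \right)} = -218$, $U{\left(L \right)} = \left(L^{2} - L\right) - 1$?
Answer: $2 \sqrt{5486} \approx 148.14$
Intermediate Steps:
$U{\left(L \right)} = -1 + L^{2} - L$
$\sqrt{g{\left(U{\left(-3 \right)} \right)} + 22162} = \sqrt{-218 + 22162} = \sqrt{21944} = 2 \sqrt{5486}$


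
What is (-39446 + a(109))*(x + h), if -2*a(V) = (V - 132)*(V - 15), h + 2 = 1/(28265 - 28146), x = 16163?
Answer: -73782033400/119 ≈ -6.2002e+8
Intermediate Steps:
h = -237/119 (h = -2 + 1/(28265 - 28146) = -2 + 1/119 = -237/119 ≈ -1.9916)
a(V) = -(-132 + V)*(-15 + V)/2 (a(V) = -(V - 132)*(V - 15)/2 = -(-132 + V)*(-15 + V)/2)
(-39446 + a(109))*(x + h) = (-39446 + (-990 - 1/2*109**2 + (147/2)*109))*(16163 - 237/119) = (-39446 + (-990 - 1/2*11881 + 16023/2))*(1923160/119) = (-39446 + (-990 - 11881/2 + 16023/2))*(1923160/119) = (-39446 + 1081)*(1923160/119) = -38365*1923160/119 = -73782033400/119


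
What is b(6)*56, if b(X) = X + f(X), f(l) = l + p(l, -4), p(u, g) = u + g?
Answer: 784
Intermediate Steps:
p(u, g) = g + u
f(l) = -4 + 2*l (f(l) = l + (-4 + l) = -4 + 2*l)
b(X) = -4 + 3*X (b(X) = X + (-4 + 2*X) = -4 + 3*X)
b(6)*56 = (-4 + 3*6)*56 = (-4 + 18)*56 = 14*56 = 784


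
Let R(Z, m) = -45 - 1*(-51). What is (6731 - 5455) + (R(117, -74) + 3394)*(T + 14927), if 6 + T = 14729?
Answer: 100811276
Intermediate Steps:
T = 14723 (T = -6 + 14729 = 14723)
R(Z, m) = 6 (R(Z, m) = -45 + 51 = 6)
(6731 - 5455) + (R(117, -74) + 3394)*(T + 14927) = (6731 - 5455) + (6 + 3394)*(14723 + 14927) = 1276 + 3400*29650 = 1276 + 100810000 = 100811276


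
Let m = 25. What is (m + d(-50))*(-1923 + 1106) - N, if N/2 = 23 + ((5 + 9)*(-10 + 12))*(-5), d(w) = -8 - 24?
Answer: 5953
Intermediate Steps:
d(w) = -32
N = -234 (N = 2*(23 + ((5 + 9)*(-10 + 12))*(-5)) = 2*(23 + (14*2)*(-5)) = 2*(23 + 28*(-5)) = 2*(23 - 140) = 2*(-117) = -234)
(m + d(-50))*(-1923 + 1106) - N = (25 - 32)*(-1923 + 1106) - 1*(-234) = -7*(-817) + 234 = 5719 + 234 = 5953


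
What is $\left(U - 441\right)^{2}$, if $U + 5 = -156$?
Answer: $362404$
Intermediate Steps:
$U = -161$ ($U = -5 - 156 = -161$)
$\left(U - 441\right)^{2} = \left(-161 - 441\right)^{2} = \left(-602\right)^{2} = 362404$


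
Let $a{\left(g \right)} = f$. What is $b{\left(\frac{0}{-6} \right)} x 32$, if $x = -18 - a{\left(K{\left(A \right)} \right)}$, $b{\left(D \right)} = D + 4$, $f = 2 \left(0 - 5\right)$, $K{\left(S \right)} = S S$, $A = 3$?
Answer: $-1024$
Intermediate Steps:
$K{\left(S \right)} = S^{2}$
$f = -10$ ($f = 2 \left(-5\right) = -10$)
$a{\left(g \right)} = -10$
$b{\left(D \right)} = 4 + D$
$x = -8$ ($x = -18 - -10 = -18 + 10 = -8$)
$b{\left(\frac{0}{-6} \right)} x 32 = \left(4 + \frac{0}{-6}\right) \left(-8\right) 32 = \left(4 + 0 \left(- \frac{1}{6}\right)\right) \left(-8\right) 32 = \left(4 + 0\right) \left(-8\right) 32 = 4 \left(-8\right) 32 = \left(-32\right) 32 = -1024$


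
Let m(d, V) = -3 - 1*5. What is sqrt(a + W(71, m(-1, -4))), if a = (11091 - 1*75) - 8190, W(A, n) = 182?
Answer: 8*sqrt(47) ≈ 54.845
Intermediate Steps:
m(d, V) = -8 (m(d, V) = -3 - 5 = -8)
a = 2826 (a = (11091 - 75) - 8190 = 11016 - 8190 = 2826)
sqrt(a + W(71, m(-1, -4))) = sqrt(2826 + 182) = sqrt(3008) = 8*sqrt(47)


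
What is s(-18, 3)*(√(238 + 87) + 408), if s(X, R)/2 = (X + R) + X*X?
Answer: 252144 + 3090*√13 ≈ 2.6329e+5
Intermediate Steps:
s(X, R) = 2*R + 2*X + 2*X² (s(X, R) = 2*((X + R) + X*X) = 2*((R + X) + X²) = 2*(R + X + X²) = 2*R + 2*X + 2*X²)
s(-18, 3)*(√(238 + 87) + 408) = (2*3 + 2*(-18) + 2*(-18)²)*(√(238 + 87) + 408) = (6 - 36 + 2*324)*(√325 + 408) = (6 - 36 + 648)*(5*√13 + 408) = 618*(408 + 5*√13) = 252144 + 3090*√13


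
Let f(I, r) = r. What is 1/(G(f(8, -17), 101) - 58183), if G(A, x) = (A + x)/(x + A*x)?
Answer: -404/23505953 ≈ -1.7187e-5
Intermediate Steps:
G(A, x) = (A + x)/(x + A*x)
1/(G(f(8, -17), 101) - 58183) = 1/((-17 + 101)/(101*(1 - 17)) - 58183) = 1/((1/101)*84/(-16) - 58183) = 1/((1/101)*(-1/16)*84 - 58183) = 1/(-21/404 - 58183) = 1/(-23505953/404) = -404/23505953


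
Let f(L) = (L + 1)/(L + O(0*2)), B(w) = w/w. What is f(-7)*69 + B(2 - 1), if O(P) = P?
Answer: 421/7 ≈ 60.143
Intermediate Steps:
B(w) = 1
f(L) = (1 + L)/L (f(L) = (L + 1)/(L + 0*2) = (1 + L)/(L + 0) = (1 + L)/L)
f(-7)*69 + B(2 - 1) = ((1 - 7)/(-7))*69 + 1 = -⅐*(-6)*69 + 1 = (6/7)*69 + 1 = 414/7 + 1 = 421/7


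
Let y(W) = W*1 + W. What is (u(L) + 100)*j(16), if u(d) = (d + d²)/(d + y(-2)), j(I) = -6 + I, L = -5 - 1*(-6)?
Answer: 2980/3 ≈ 993.33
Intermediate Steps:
y(W) = 2*W (y(W) = W + W = 2*W)
L = 1 (L = -5 + 6 = 1)
u(d) = (d + d²)/(-4 + d) (u(d) = (d + d²)/(d + 2*(-2)) = (d + d²)/(d - 4) = (d + d²)/(-4 + d))
(u(L) + 100)*j(16) = (1*(1 + 1)/(-4 + 1) + 100)*(-6 + 16) = (1*2/(-3) + 100)*10 = (1*(-⅓)*2 + 100)*10 = (-⅔ + 100)*10 = (298/3)*10 = 2980/3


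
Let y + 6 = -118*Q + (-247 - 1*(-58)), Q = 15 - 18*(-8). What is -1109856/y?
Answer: 369952/6319 ≈ 58.546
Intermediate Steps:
Q = 159 (Q = 15 + 144 = 159)
y = -18957 (y = -6 + (-118*159 + (-247 - 1*(-58))) = -6 + (-18762 + (-247 + 58)) = -6 + (-18762 - 189) = -6 - 18951 = -18957)
-1109856/y = -1109856/(-18957) = -1109856*(-1/18957) = 369952/6319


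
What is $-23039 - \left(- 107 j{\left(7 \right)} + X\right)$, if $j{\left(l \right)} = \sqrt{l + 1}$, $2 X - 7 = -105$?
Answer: $-22990 + 214 \sqrt{2} \approx -22687.0$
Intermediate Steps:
$X = -49$ ($X = \frac{7}{2} + \frac{1}{2} \left(-105\right) = \frac{7}{2} - \frac{105}{2} = -49$)
$j{\left(l \right)} = \sqrt{1 + l}$
$-23039 - \left(- 107 j{\left(7 \right)} + X\right) = -23039 - \left(- 107 \sqrt{1 + 7} - 49\right) = -23039 - \left(- 107 \sqrt{8} - 49\right) = -23039 - \left(- 107 \cdot 2 \sqrt{2} - 49\right) = -23039 - \left(- 214 \sqrt{2} - 49\right) = -23039 - \left(-49 - 214 \sqrt{2}\right) = -23039 + \left(49 + 214 \sqrt{2}\right) = -22990 + 214 \sqrt{2}$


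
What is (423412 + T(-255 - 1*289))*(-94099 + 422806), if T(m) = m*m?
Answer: 236454723036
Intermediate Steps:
T(m) = m²
(423412 + T(-255 - 1*289))*(-94099 + 422806) = (423412 + (-255 - 1*289)²)*(-94099 + 422806) = (423412 + (-255 - 289)²)*328707 = (423412 + (-544)²)*328707 = (423412 + 295936)*328707 = 719348*328707 = 236454723036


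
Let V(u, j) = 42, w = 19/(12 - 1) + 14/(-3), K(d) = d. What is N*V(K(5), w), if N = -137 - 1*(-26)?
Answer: -4662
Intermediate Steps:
w = -97/33 (w = 19/11 + 14*(-1/3) = 19*(1/11) - 14/3 = 19/11 - 14/3 = -97/33 ≈ -2.9394)
N = -111 (N = -137 + 26 = -111)
N*V(K(5), w) = -111*42 = -4662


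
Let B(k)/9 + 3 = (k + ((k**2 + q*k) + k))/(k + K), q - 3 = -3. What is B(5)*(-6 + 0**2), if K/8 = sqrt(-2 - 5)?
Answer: 67176/473 + 15120*I*sqrt(7)/473 ≈ 142.02 + 84.575*I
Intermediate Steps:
q = 0 (q = 3 - 3 = 0)
K = 8*I*sqrt(7) (K = 8*sqrt(-2 - 5) = 8*sqrt(-7) = 8*(I*sqrt(7)) = 8*I*sqrt(7) ≈ 21.166*I)
B(k) = -27 + 9*(k**2 + 2*k)/(k + 8*I*sqrt(7)) (B(k) = -27 + 9*((k + ((k**2 + 0*k) + k))/(k + 8*I*sqrt(7))) = -27 + 9*((k + ((k**2 + 0) + k))/(k + 8*I*sqrt(7))) = -27 + 9*((k + (k**2 + k))/(k + 8*I*sqrt(7))) = -27 + 9*((k + (k + k**2))/(k + 8*I*sqrt(7))) = -27 + 9*((k**2 + 2*k)/(k + 8*I*sqrt(7))) = -27 + 9*(k**2 + 2*k)/(k + 8*I*sqrt(7)))
B(5)*(-6 + 0**2) = (9*(5**2 - 1*5 - 24*I*sqrt(7))/(5 + 8*I*sqrt(7)))*(-6 + 0**2) = (9*(25 - 5 - 24*I*sqrt(7))/(5 + 8*I*sqrt(7)))*(-6 + 0) = (9*(20 - 24*I*sqrt(7))/(5 + 8*I*sqrt(7)))*(-6) = -54*(20 - 24*I*sqrt(7))/(5 + 8*I*sqrt(7))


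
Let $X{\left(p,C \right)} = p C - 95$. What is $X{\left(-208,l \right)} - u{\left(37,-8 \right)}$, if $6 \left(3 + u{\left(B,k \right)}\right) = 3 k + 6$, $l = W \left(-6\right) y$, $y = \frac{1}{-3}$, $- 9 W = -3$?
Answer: $- \frac{683}{3} \approx -227.67$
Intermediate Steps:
$W = \frac{1}{3}$ ($W = \left(- \frac{1}{9}\right) \left(-3\right) = \frac{1}{3} \approx 0.33333$)
$y = - \frac{1}{3} \approx -0.33333$
$l = \frac{2}{3}$ ($l = \frac{1}{3} \left(-6\right) \left(- \frac{1}{3}\right) = \left(-2\right) \left(- \frac{1}{3}\right) = \frac{2}{3} \approx 0.66667$)
$u{\left(B,k \right)} = -2 + \frac{k}{2}$ ($u{\left(B,k \right)} = -3 + \frac{3 k + 6}{6} = -3 + \frac{6 + 3 k}{6} = -3 + \left(1 + \frac{k}{2}\right) = -2 + \frac{k}{2}$)
$X{\left(p,C \right)} = -95 + C p$ ($X{\left(p,C \right)} = C p - 95 = -95 + C p$)
$X{\left(-208,l \right)} - u{\left(37,-8 \right)} = \left(-95 + \frac{2}{3} \left(-208\right)\right) - \left(-2 + \frac{1}{2} \left(-8\right)\right) = \left(-95 - \frac{416}{3}\right) - \left(-2 - 4\right) = - \frac{701}{3} - -6 = - \frac{701}{3} + 6 = - \frac{683}{3}$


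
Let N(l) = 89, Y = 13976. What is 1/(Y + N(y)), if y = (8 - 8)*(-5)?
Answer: 1/14065 ≈ 7.1098e-5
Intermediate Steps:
y = 0 (y = 0*(-5) = 0)
1/(Y + N(y)) = 1/(13976 + 89) = 1/14065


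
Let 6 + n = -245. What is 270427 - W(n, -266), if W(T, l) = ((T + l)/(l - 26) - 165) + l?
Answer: 79090019/292 ≈ 2.7086e+5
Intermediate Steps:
n = -251 (n = -6 - 245 = -251)
W(T, l) = -165 + l + (T + l)/(-26 + l) (W(T, l) = ((T + l)/(-26 + l) - 165) + l = (-165 + (T + l)/(-26 + l)) + l = -165 + l + (T + l)/(-26 + l))
270427 - W(n, -266) = 270427 - (4290 - 251 + (-266)² - 190*(-266))/(-26 - 266) = 270427 - (4290 - 251 + 70756 + 50540)/(-292) = 270427 - (-1)*125335/292 = 270427 - 1*(-125335/292) = 270427 + 125335/292 = 79090019/292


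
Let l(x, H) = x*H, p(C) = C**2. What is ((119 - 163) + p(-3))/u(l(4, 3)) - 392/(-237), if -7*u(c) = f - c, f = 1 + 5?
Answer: -18571/474 ≈ -39.179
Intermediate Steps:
l(x, H) = H*x
f = 6
u(c) = -6/7 + c/7 (u(c) = -(6 - c)/7 = -6/7 + c/7)
((119 - 163) + p(-3))/u(l(4, 3)) - 392/(-237) = ((119 - 163) + (-3)**2)/(-6/7 + (3*4)/7) - 392/(-237) = (-44 + 9)/(-6/7 + (1/7)*12) - 392*(-1/237) = -35/(-6/7 + 12/7) + 392/237 = -35/6/7 + 392/237 = -35*7/6 + 392/237 = -245/6 + 392/237 = -18571/474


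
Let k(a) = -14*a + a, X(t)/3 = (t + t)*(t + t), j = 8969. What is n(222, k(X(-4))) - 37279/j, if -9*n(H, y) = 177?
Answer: -641008/26907 ≈ -23.823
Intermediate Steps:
X(t) = 12*t**2 (X(t) = 3*((t + t)*(t + t)) = 3*((2*t)*(2*t)) = 3*(4*t**2) = 12*t**2)
k(a) = -13*a
n(H, y) = -59/3 (n(H, y) = -1/9*177 = -59/3)
n(222, k(X(-4))) - 37279/j = -59/3 - 37279/8969 = -641008/26907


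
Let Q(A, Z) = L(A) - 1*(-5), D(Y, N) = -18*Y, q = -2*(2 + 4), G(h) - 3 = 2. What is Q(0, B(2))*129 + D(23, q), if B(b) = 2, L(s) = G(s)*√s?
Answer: 231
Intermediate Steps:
G(h) = 5 (G(h) = 3 + 2 = 5)
L(s) = 5*√s
q = -12 (q = -2*6 = -12)
Q(A, Z) = 5 + 5*√A (Q(A, Z) = 5*√A - 1*(-5) = 5*√A + 5 = 5 + 5*√A)
Q(0, B(2))*129 + D(23, q) = (5 + 5*√0)*129 - 18*23 = (5 + 5*0)*129 - 414 = (5 + 0)*129 - 414 = 5*129 - 414 = 645 - 414 = 231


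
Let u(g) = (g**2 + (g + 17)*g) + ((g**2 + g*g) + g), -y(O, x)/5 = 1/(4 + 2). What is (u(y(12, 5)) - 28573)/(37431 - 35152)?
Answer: -257267/20511 ≈ -12.543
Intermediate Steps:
y(O, x) = -5/6 (y(O, x) = -5/(4 + 2) = -5/6)
u(g) = g + 3*g**2 + g*(17 + g) (u(g) = (g**2 + (17 + g)*g) + ((g**2 + g**2) + g) = (g**2 + g*(17 + g)) + (2*g**2 + g) = (g**2 + g*(17 + g)) + (g + 2*g**2) = g + 3*g**2 + g*(17 + g))
(u(y(12, 5)) - 28573)/(37431 - 35152) = (2*(-5/6)*(9 + 2*(-5/6)) - 28573)/(37431 - 35152) = (2*(-5/6)*(9 - 5/3) - 28573)/2279 = (2*(-5/6)*(22/3) - 28573)*(1/2279) = (-110/9 - 28573)*(1/2279) = -257267/9*1/2279 = -257267/20511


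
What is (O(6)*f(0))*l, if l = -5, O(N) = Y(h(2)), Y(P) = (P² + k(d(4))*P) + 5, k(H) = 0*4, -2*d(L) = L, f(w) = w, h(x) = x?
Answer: 0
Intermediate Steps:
d(L) = -L/2
k(H) = 0
Y(P) = 5 + P² (Y(P) = (P² + 0*P) + 5 = (P² + 0) + 5 = P² + 5 = 5 + P²)
O(N) = 9 (O(N) = 5 + 2² = 5 + 4 = 9)
(O(6)*f(0))*l = (9*0)*(-5) = 0*(-5) = 0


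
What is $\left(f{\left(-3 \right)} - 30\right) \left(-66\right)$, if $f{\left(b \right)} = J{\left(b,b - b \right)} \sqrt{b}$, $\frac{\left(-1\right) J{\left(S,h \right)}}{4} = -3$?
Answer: $1980 - 792 i \sqrt{3} \approx 1980.0 - 1371.8 i$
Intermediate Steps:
$J{\left(S,h \right)} = 12$ ($J{\left(S,h \right)} = \left(-4\right) \left(-3\right) = 12$)
$f{\left(b \right)} = 12 \sqrt{b}$
$\left(f{\left(-3 \right)} - 30\right) \left(-66\right) = \left(12 \sqrt{-3} - 30\right) \left(-66\right) = \left(12 i \sqrt{3} - 30\right) \left(-66\right) = \left(-30 + 12 i \sqrt{3}\right) \left(-66\right) = 1980 - 792 i \sqrt{3}$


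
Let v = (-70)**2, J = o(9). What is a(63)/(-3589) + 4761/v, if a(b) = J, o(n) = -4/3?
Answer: 51281287/52758300 ≈ 0.97200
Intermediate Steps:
o(n) = -4/3 (o(n) = -4*1/3 = -4/3)
J = -4/3 ≈ -1.3333
a(b) = -4/3
v = 4900
a(63)/(-3589) + 4761/v = -4/3/(-3589) + 4761/4900 = -4/3*(-1/3589) + 4761*(1/4900) = 4/10767 + 4761/4900 = 51281287/52758300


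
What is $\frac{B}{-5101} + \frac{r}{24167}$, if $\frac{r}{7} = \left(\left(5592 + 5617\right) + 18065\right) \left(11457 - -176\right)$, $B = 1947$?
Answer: $\frac{12159773337345}{123275867} \approx 98639.0$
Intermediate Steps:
$r = 2383811094$ ($r = 7 \left(\left(5592 + 5617\right) + 18065\right) \left(11457 - -176\right) = 7 \left(11209 + 18065\right) \left(11457 + \left(-22 + 198\right)\right) = 7 \cdot 29274 \left(11457 + 176\right) = 7 \cdot 29274 \cdot 11633 = 7 \cdot 340544442 = 2383811094$)
$\frac{B}{-5101} + \frac{r}{24167} = \frac{1947}{-5101} + \frac{2383811094}{24167} = 1947 \left(- \frac{1}{5101}\right) + 2383811094 \cdot \frac{1}{24167} = - \frac{1947}{5101} + \frac{2383811094}{24167} = \frac{12159773337345}{123275867}$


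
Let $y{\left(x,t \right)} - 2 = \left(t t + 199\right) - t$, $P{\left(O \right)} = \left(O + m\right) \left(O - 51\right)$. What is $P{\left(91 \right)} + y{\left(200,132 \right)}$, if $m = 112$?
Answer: $25613$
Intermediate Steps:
$P{\left(O \right)} = \left(-51 + O\right) \left(112 + O\right)$ ($P{\left(O \right)} = \left(O + 112\right) \left(O - 51\right) = \left(112 + O\right) \left(-51 + O\right) = \left(-51 + O\right) \left(112 + O\right)$)
$y{\left(x,t \right)} = 201 + t^{2} - t$ ($y{\left(x,t \right)} = 2 - \left(-199 + t - t t\right) = 2 - \left(-199 + t - t^{2}\right) = 2 + \left(199 + t^{2} - t\right) = 201 + t^{2} - t$)
$P{\left(91 \right)} + y{\left(200,132 \right)} = \left(-5712 + 91^{2} + 61 \cdot 91\right) + \left(201 + 132^{2} - 132\right) = \left(-5712 + 8281 + 5551\right) + \left(201 + 17424 - 132\right) = 8120 + 17493 = 25613$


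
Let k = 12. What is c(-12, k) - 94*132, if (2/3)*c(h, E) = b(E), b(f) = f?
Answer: -12390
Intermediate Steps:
c(h, E) = 3*E/2
c(-12, k) - 94*132 = (3/2)*12 - 94*132 = 18 - 12408 = -12390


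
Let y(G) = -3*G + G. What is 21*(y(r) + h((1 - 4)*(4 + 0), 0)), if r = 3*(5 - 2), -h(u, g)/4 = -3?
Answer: -126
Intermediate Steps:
h(u, g) = 12 (h(u, g) = -4*(-3) = 12)
r = 9 (r = 3*3 = 9)
y(G) = -2*G
21*(y(r) + h((1 - 4)*(4 + 0), 0)) = 21*(-2*9 + 12) = 21*(-18 + 12) = 21*(-6) = -126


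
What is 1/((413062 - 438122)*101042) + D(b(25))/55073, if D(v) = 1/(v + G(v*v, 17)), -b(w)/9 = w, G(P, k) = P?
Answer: -869881/25101185906512800 ≈ -3.4655e-11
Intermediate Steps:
b(w) = -9*w
D(v) = 1/(v + v**2) (D(v) = 1/(v + v*v) = 1/(v + v**2))
1/((413062 - 438122)*101042) + D(b(25))/55073 = 1/((413062 - 438122)*101042) + (1/(((-9*25))*(1 - 9*25)))/55073 = (1/101042)/(-25060) + (1/((-225)*(1 - 225)))*(1/55073) = -1/25060*1/101042 - 1/225/(-224)*(1/55073) = -1/2532112520 - 1/225*(-1/224)*(1/55073) = -1/2532112520 + (1/50400)*(1/55073) = -1/2532112520 + 1/2775679200 = -869881/25101185906512800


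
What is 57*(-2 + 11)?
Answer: 513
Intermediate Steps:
57*(-2 + 11) = 57*9 = 513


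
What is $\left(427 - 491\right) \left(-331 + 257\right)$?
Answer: $4736$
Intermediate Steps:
$\left(427 - 491\right) \left(-331 + 257\right) = \left(-64\right) \left(-74\right) = 4736$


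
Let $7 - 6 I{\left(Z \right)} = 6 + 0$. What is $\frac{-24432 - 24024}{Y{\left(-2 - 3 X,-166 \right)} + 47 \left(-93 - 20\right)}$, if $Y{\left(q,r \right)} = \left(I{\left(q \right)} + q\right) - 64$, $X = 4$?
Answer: $\frac{290736}{32333} \approx 8.9919$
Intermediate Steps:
$I{\left(Z \right)} = \frac{1}{6}$ ($I{\left(Z \right)} = \frac{7}{6} - \frac{6 + 0}{6} = \frac{7}{6} - 1 = \frac{1}{6}$)
$Y{\left(q,r \right)} = - \frac{383}{6} + q$ ($Y{\left(q,r \right)} = \left(\frac{1}{6} + q\right) - 64 = - \frac{383}{6} + q$)
$\frac{-24432 - 24024}{Y{\left(-2 - 3 X,-166 \right)} + 47 \left(-93 - 20\right)} = \frac{-24432 - 24024}{\left(- \frac{383}{6} - 14\right) + 47 \left(-93 - 20\right)} = - \frac{48456}{\left(- \frac{383}{6} - 14\right) + 47 \left(-113\right)} = - \frac{48456}{\left(- \frac{383}{6} - 14\right) - 5311} = - \frac{48456}{- \frac{467}{6} - 5311} = - \frac{48456}{- \frac{32333}{6}} = \left(-48456\right) \left(- \frac{6}{32333}\right) = \frac{290736}{32333}$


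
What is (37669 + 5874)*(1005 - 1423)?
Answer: -18200974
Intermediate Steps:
(37669 + 5874)*(1005 - 1423) = 43543*(-418) = -18200974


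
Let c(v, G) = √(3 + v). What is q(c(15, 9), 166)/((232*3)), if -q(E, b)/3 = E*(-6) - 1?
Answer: 1/232 + 9*√2/116 ≈ 0.11403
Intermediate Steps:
q(E, b) = 3 + 18*E (q(E, b) = -3*(E*(-6) - 1) = -3*(-6*E - 1) = -3*(-1 - 6*E) = 3 + 18*E)
q(c(15, 9), 166)/((232*3)) = (3 + 18*√(3 + 15))/((232*3)) = (3 + 18*√18)/696 = (3 + 18*(3*√2))*(1/696) = (3 + 54*√2)*(1/696) = 1/232 + 9*√2/116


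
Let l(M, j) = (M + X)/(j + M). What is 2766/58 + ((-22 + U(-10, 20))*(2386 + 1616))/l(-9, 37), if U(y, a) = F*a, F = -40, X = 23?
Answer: -190797969/29 ≈ -6.5792e+6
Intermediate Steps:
l(M, j) = (23 + M)/(M + j) (l(M, j) = (M + 23)/(j + M) = (23 + M)/(M + j))
U(y, a) = -40*a
2766/58 + ((-22 + U(-10, 20))*(2386 + 1616))/l(-9, 37) = 2766/58 + ((-22 - 40*20)*(2386 + 1616))/(((23 - 9)/(-9 + 37))) = 2766*(1/58) + ((-22 - 800)*4002)/((14/28)) = 1383/29 + (-822*4002)/(((1/28)*14)) = 1383/29 - 3289644/½ = 1383/29 - 3289644*2 = 1383/29 - 6579288 = -190797969/29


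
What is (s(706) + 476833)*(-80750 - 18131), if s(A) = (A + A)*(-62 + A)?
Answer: -137064985841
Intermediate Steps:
s(A) = 2*A*(-62 + A) (s(A) = (2*A)*(-62 + A) = 2*A*(-62 + A))
(s(706) + 476833)*(-80750 - 18131) = (2*706*(-62 + 706) + 476833)*(-80750 - 18131) = (2*706*644 + 476833)*(-98881) = (909328 + 476833)*(-98881) = 1386161*(-98881) = -137064985841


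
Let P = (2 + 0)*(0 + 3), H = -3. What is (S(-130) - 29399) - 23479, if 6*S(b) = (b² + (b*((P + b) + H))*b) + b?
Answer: -1223399/3 ≈ -4.0780e+5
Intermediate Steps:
P = 6 (P = 2*3 = 6)
S(b) = b/6 + b²/6 + b²*(3 + b)/6 (S(b) = ((b² + (b*((6 + b) - 3))*b) + b)/6 = ((b² + (b*(3 + b))*b) + b)/6 = ((b² + b²*(3 + b)) + b)/6 = (b + b² + b²*(3 + b))/6 = b/6 + b²/6 + b²*(3 + b)/6)
(S(-130) - 29399) - 23479 = ((⅙)*(-130)*(1 + (-130)² + 4*(-130)) - 29399) - 23479 = ((⅙)*(-130)*(1 + 16900 - 520) - 29399) - 23479 = ((⅙)*(-130)*16381 - 29399) - 23479 = (-1064765/3 - 29399) - 23479 = -1152962/3 - 23479 = -1223399/3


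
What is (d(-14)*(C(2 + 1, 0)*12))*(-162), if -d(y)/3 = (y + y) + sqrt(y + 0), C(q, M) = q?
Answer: -489888 + 17496*I*sqrt(14) ≈ -4.8989e+5 + 65464.0*I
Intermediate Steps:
d(y) = -6*y - 3*sqrt(y) (d(y) = -3*((y + y) + sqrt(y + 0)) = -3*(2*y + sqrt(y)) = -3*(sqrt(y) + 2*y) = -6*y - 3*sqrt(y))
(d(-14)*(C(2 + 1, 0)*12))*(-162) = ((-6*(-14) - 3*I*sqrt(14))*((2 + 1)*12))*(-162) = ((84 - 3*I*sqrt(14))*(3*12))*(-162) = ((84 - 3*I*sqrt(14))*36)*(-162) = (3024 - 108*I*sqrt(14))*(-162) = -489888 + 17496*I*sqrt(14)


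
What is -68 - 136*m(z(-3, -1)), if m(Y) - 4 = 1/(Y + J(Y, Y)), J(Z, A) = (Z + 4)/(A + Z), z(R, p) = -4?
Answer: -578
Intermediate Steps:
J(Z, A) = (4 + Z)/(A + Z)
m(Y) = 4 + 1/(Y + (4 + Y)/(2*Y)) (m(Y) = 4 + 1/(Y + (4 + Y)/(Y + Y)) = 4 + 1/(Y + (4 + Y)/((2*Y))) = 4 + 1/(Y + (1/(2*Y))*(4 + Y)) = 4 + 1/(Y + (4 + Y)/(2*Y)))
-68 - 136*m(z(-3, -1)) = -68 - 272*(8 + 3*(-4) + 4*(-4)²)/(4 - 4 + 2*(-4)²) = -68 - 272*(8 - 12 + 4*16)/(4 - 4 + 2*16) = -68 - 272*(8 - 12 + 64)/(4 - 4 + 32) = -68 - 272*60/32 = -68 - 136*15/4 = -68 - 510 = -578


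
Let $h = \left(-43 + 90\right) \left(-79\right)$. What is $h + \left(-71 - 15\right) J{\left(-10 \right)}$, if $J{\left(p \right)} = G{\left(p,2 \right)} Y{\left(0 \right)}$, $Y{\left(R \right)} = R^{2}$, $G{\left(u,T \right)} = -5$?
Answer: $-3713$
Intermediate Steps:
$h = -3713$ ($h = 47 \left(-79\right) = -3713$)
$J{\left(p \right)} = 0$ ($J{\left(p \right)} = - 5 \cdot 0^{2} = \left(-5\right) 0 = 0$)
$h + \left(-71 - 15\right) J{\left(-10 \right)} = -3713 + \left(-71 - 15\right) 0 = -3713 - 0 = -3713 + 0 = -3713$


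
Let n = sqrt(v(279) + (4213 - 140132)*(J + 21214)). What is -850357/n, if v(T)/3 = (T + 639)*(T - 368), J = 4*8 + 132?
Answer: 850357*I*sqrt(181620093)/726480372 ≈ 15.775*I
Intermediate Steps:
J = 164 (J = 32 + 132 = 164)
v(T) = 3*(-368 + T)*(639 + T) (v(T) = 3*((T + 639)*(T - 368)) = 3*((639 + T)*(-368 + T)) = 3*((-368 + T)*(639 + T)) = 3*(-368 + T)*(639 + T))
n = 4*I*sqrt(181620093) (n = sqrt((-705456 + 3*279**2 + 813*279) + (4213 - 140132)*(164 + 21214)) = sqrt((-705456 + 3*77841 + 226827) - 135919*21378) = sqrt((-705456 + 233523 + 226827) - 2905676382) = sqrt(-245106 - 2905676382) = sqrt(-2905921488) = 4*I*sqrt(181620093) ≈ 53907.0*I)
-850357/n = -850357*(-I*sqrt(181620093)/726480372) = -(-850357)*I*sqrt(181620093)/726480372 = 850357*I*sqrt(181620093)/726480372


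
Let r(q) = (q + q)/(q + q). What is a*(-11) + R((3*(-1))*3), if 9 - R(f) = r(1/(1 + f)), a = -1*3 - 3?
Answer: 74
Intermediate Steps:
r(q) = 1 (r(q) = (2*q)/((2*q)) = (2*q)*(1/(2*q)) = 1)
a = -6 (a = -3 - 3 = -6)
R(f) = 8 (R(f) = 9 - 1*1 = 9 - 1 = 8)
a*(-11) + R((3*(-1))*3) = -6*(-11) + 8 = 66 + 8 = 74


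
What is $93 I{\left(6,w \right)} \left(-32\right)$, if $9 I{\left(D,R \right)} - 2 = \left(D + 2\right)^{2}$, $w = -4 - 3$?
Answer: $-21824$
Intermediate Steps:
$w = -7$
$I{\left(D,R \right)} = \frac{2}{9} + \frac{\left(2 + D\right)^{2}}{9}$ ($I{\left(D,R \right)} = \frac{2}{9} + \frac{\left(D + 2\right)^{2}}{9} = \frac{2}{9} + \frac{\left(2 + D\right)^{2}}{9}$)
$93 I{\left(6,w \right)} \left(-32\right) = 93 \left(\frac{2}{9} + \frac{\left(2 + 6\right)^{2}}{9}\right) \left(-32\right) = 93 \left(\frac{2}{9} + \frac{8^{2}}{9}\right) \left(-32\right) = 93 \left(\frac{2}{9} + \frac{1}{9} \cdot 64\right) \left(-32\right) = 93 \left(\frac{2}{9} + \frac{64}{9}\right) \left(-32\right) = 93 \cdot \frac{22}{3} \left(-32\right) = 682 \left(-32\right) = -21824$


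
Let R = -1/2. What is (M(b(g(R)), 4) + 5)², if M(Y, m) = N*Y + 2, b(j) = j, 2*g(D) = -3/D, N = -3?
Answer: 4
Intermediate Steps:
R = -½ (R = -1*½ = -½ ≈ -0.50000)
g(D) = -3/(2*D) (g(D) = (-3/D)/2 = -3/(2*D))
M(Y, m) = 2 - 3*Y (M(Y, m) = -3*Y + 2 = 2 - 3*Y)
(M(b(g(R)), 4) + 5)² = ((2 - (-9)/(2*(-½))) + 5)² = ((2 - (-9)*(-2)/2) + 5)² = ((2 - 3*3) + 5)² = ((2 - 9) + 5)² = (-7 + 5)² = (-2)² = 4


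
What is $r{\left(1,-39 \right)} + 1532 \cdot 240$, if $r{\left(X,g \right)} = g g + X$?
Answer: $369202$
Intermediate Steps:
$r{\left(X,g \right)} = X + g^{2}$ ($r{\left(X,g \right)} = g^{2} + X = X + g^{2}$)
$r{\left(1,-39 \right)} + 1532 \cdot 240 = \left(1 + \left(-39\right)^{2}\right) + 1532 \cdot 240 = \left(1 + 1521\right) + 367680 = 1522 + 367680 = 369202$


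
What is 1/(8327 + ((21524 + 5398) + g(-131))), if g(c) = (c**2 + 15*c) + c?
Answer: 1/50314 ≈ 1.9875e-5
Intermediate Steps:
g(c) = c**2 + 16*c
1/(8327 + ((21524 + 5398) + g(-131))) = 1/(8327 + ((21524 + 5398) - 131*(16 - 131))) = 1/(8327 + (26922 - 131*(-115))) = 1/(8327 + (26922 + 15065)) = 1/(8327 + 41987) = 1/50314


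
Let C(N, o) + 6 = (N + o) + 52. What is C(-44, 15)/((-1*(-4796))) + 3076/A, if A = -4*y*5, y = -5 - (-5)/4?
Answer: 14753771/359700 ≈ 41.017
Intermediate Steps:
y = -15/4 (y = -5 - (-5)/4 = -5 - 1*(-5/4) = -5 + 5/4 = -15/4 ≈ -3.7500)
C(N, o) = 46 + N + o (C(N, o) = -6 + ((N + o) + 52) = -6 + (52 + N + o) = 46 + N + o)
A = 75 (A = -4*(-15/4)*5 = 15*5 = 75)
C(-44, 15)/((-1*(-4796))) + 3076/A = (46 - 44 + 15)/((-1*(-4796))) + 3076/75 = 17/4796 + 3076*(1/75) = 17*(1/4796) + 3076/75 = 17/4796 + 3076/75 = 14753771/359700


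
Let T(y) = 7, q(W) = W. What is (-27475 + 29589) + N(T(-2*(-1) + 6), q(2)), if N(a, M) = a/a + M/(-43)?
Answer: 90943/43 ≈ 2115.0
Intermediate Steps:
N(a, M) = 1 - M/43 (N(a, M) = 1 + M*(-1/43) = 1 - M/43)
(-27475 + 29589) + N(T(-2*(-1) + 6), q(2)) = (-27475 + 29589) + (1 - 1/43*2) = 2114 + (1 - 2/43) = 2114 + 41/43 = 90943/43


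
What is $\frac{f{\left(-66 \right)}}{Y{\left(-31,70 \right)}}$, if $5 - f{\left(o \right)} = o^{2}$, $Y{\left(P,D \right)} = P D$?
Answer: $\frac{4351}{2170} \approx 2.0051$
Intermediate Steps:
$Y{\left(P,D \right)} = D P$
$f{\left(o \right)} = 5 - o^{2}$
$\frac{f{\left(-66 \right)}}{Y{\left(-31,70 \right)}} = \frac{5 - \left(-66\right)^{2}}{70 \left(-31\right)} = \frac{5 - 4356}{-2170} = \left(5 - 4356\right) \left(- \frac{1}{2170}\right) = \left(-4351\right) \left(- \frac{1}{2170}\right) = \frac{4351}{2170}$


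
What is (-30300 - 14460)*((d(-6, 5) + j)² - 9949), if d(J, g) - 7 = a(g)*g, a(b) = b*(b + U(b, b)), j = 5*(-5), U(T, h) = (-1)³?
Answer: 144351000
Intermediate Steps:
U(T, h) = -1
j = -25
a(b) = b*(-1 + b) (a(b) = b*(b - 1) = b*(-1 + b))
d(J, g) = 7 + g²*(-1 + g) (d(J, g) = 7 + (g*(-1 + g))*g = 7 + g²*(-1 + g))
(-30300 - 14460)*((d(-6, 5) + j)² - 9949) = (-30300 - 14460)*(((7 + 5²*(-1 + 5)) - 25)² - 9949) = -44760*(((7 + 25*4) - 25)² - 9949) = -44760*(((7 + 100) - 25)² - 9949) = -44760*((107 - 25)² - 9949) = -44760*(82² - 9949) = -44760*(6724 - 9949) = -44760*(-3225) = 144351000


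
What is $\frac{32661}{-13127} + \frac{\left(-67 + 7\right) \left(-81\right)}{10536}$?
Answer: $- \frac{23359923}{11525506} \approx -2.0268$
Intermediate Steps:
$\frac{32661}{-13127} + \frac{\left(-67 + 7\right) \left(-81\right)}{10536} = 32661 \left(- \frac{1}{13127}\right) + \left(-60\right) \left(-81\right) \frac{1}{10536} = - \frac{32661}{13127} + 4860 \cdot \frac{1}{10536} = - \frac{32661}{13127} + \frac{405}{878} = - \frac{23359923}{11525506}$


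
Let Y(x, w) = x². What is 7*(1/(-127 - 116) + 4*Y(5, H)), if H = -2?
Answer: 170093/243 ≈ 699.97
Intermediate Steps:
7*(1/(-127 - 116) + 4*Y(5, H)) = 7*(1/(-127 - 116) + 4*5²) = 7*(1/(-243) + 4*25) = 7*(-1/243 + 100) = 7*(24299/243) = 170093/243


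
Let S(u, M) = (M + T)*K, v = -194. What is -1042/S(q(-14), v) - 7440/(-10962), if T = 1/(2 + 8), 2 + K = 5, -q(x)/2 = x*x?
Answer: 1250020/506079 ≈ 2.4700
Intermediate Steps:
q(x) = -2*x**2 (q(x) = -2*x*x = -2*x**2)
K = 3 (K = -2 + 5 = 3)
T = 1/10 ≈ 0.10000
S(u, M) = 3/10 + 3*M (S(u, M) = (M + 1/10)*3 = (1/10 + M)*3 = 3/10 + 3*M)
-1042/S(q(-14), v) - 7440/(-10962) = -1042/(3/10 + 3*(-194)) - 7440/(-10962) = -1042/(3/10 - 582) - 7440*(-1/10962) = -1042/(-5817/10) + 1240/1827 = -1042*(-10/5817) + 1240/1827 = 10420/5817 + 1240/1827 = 1250020/506079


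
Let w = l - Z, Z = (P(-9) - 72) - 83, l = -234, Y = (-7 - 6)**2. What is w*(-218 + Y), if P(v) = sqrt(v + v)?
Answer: 3871 + 147*I*sqrt(2) ≈ 3871.0 + 207.89*I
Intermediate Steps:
P(v) = sqrt(2)*sqrt(v) (P(v) = sqrt(2*v) = sqrt(2)*sqrt(v))
Y = 169 (Y = (-13)**2 = 169)
Z = -155 + 3*I*sqrt(2) (Z = (sqrt(2)*sqrt(-9) - 72) - 83 = (sqrt(2)*(3*I) - 72) - 83 = (3*I*sqrt(2) - 72) - 83 = (-72 + 3*I*sqrt(2)) - 83 = -155 + 3*I*sqrt(2) ≈ -155.0 + 4.2426*I)
w = -79 - 3*I*sqrt(2) (w = -234 - (-155 + 3*I*sqrt(2)) = -234 + (155 - 3*I*sqrt(2)) = -79 - 3*I*sqrt(2) ≈ -79.0 - 4.2426*I)
w*(-218 + Y) = (-79 - 3*I*sqrt(2))*(-218 + 169) = (-79 - 3*I*sqrt(2))*(-49) = 3871 + 147*I*sqrt(2)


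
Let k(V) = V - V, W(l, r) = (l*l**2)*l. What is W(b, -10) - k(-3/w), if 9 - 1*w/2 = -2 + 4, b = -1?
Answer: 1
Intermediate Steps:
W(l, r) = l**4 (W(l, r) = l**3*l = l**4)
w = 14 (w = 18 - 2*(-2 + 4) = 18 - 2*2 = 18 - 4 = 14)
k(V) = 0
W(b, -10) - k(-3/w) = (-1)**4 - 1*0 = 1 + 0 = 1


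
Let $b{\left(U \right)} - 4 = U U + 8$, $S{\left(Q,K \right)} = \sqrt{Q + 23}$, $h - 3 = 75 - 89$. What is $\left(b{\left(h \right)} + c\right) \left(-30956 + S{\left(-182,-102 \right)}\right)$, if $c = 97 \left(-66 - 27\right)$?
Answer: $275136928 - 8888 i \sqrt{159} \approx 2.7514 \cdot 10^{8} - 1.1207 \cdot 10^{5} i$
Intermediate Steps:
$h = -11$ ($h = 3 + \left(75 - 89\right) = 3 - 14 = -11$)
$S{\left(Q,K \right)} = \sqrt{23 + Q}$
$b{\left(U \right)} = 12 + U^{2}$ ($b{\left(U \right)} = 4 + \left(U U + 8\right) = 4 + \left(U^{2} + 8\right) = 4 + \left(8 + U^{2}\right) = 12 + U^{2}$)
$c = -9021$ ($c = 97 \left(-93\right) = -9021$)
$\left(b{\left(h \right)} + c\right) \left(-30956 + S{\left(-182,-102 \right)}\right) = \left(\left(12 + \left(-11\right)^{2}\right) - 9021\right) \left(-30956 + \sqrt{23 - 182}\right) = \left(\left(12 + 121\right) - 9021\right) \left(-30956 + \sqrt{-159}\right) = \left(133 - 9021\right) \left(-30956 + i \sqrt{159}\right) = - 8888 \left(-30956 + i \sqrt{159}\right) = 275136928 - 8888 i \sqrt{159}$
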